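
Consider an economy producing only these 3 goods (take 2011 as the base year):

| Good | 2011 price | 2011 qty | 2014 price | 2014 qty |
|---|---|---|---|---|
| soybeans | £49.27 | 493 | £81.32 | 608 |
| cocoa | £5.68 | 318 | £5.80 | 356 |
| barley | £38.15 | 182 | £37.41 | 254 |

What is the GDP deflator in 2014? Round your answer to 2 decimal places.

146.42

Nominal GDP 2014 = 81.32·608 + 5.80·356 + 37.41·254 = 61009.50.
Real GDP 2014 (at 2011 prices) = 49.27·608 + 5.68·356 + 38.15·254 = 41668.34.
Deflator = Nominal/Real × 100 = 61009.50/41668.34 × 100 = 146.417.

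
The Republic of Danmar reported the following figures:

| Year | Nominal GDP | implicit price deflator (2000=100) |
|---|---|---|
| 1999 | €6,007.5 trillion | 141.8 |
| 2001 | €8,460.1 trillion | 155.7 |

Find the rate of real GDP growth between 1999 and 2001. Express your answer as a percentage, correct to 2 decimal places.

28.25%

Real GDP 1999 = 6007.5 / 1.418 = 4236.60.
Real GDP 2001 = 8460.1 / 1.557 = 5433.59.
Real growth = 5433.59 / 4236.60 − 1 = 0.2825.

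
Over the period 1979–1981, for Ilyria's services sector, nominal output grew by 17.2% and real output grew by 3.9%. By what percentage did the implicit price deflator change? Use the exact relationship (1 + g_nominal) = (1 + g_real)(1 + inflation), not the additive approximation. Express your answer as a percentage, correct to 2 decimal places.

12.80%

(1 + g_nom) = (1 + g_real)(1 + π), so π = 1.1720 / 1.0390 − 1 = 0.12801.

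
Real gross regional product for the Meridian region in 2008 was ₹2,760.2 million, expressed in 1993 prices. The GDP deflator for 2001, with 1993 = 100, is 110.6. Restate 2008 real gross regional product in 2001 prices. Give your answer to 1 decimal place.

Real gross regional product in 2001 prices = Real gross regional product in 1993 prices × (P_2001/P_1993) = 2760.2 × 1.106 = 3052.78.

₹3,052.8 million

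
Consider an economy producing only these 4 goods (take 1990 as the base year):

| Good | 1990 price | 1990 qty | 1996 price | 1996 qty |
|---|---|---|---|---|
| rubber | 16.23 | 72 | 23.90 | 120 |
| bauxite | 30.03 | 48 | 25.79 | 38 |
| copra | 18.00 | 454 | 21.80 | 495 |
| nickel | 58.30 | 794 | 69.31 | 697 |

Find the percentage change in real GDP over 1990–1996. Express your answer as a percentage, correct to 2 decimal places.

Real GDP 1990 = Nominal GDP 1990 = 16.23·72 + 30.03·48 + 18.00·454 + 58.30·794 = 57072.20.
Real GDP 1996 (at 1990 prices) = 16.23·120 + 30.03·38 + 18.00·495 + 58.30·697 = 52633.84.
Real growth = 52633.84/57072.20 − 1 = -0.0778.

-7.78%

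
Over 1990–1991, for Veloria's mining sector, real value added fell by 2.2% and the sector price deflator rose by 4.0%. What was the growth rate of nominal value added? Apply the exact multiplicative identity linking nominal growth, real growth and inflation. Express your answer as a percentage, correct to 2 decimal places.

(1 + g_nom) = (1 + g_real)(1 + π) = 0.9780 × 1.0400 = 1.01712.

1.71%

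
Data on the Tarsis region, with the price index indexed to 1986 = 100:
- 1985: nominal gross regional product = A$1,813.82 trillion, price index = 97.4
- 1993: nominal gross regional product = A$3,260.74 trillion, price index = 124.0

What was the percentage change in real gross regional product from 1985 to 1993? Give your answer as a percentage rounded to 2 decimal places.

41.21%

Real gross regional product 1985 = 1813.82 / 0.974 = 1862.24.
Real gross regional product 1993 = 3260.74 / 1.240 = 2629.63.
Real growth = 2629.63 / 1862.24 − 1 = 0.4121.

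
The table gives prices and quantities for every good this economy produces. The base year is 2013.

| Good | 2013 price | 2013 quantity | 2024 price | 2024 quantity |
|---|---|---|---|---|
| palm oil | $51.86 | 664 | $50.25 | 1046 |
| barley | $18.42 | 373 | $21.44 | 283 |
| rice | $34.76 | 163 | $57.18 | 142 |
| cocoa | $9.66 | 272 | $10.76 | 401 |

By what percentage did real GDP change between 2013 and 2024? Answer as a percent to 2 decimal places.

37.64%

Real GDP 2013 = Nominal GDP 2013 = 51.86·664 + 18.42·373 + 34.76·163 + 9.66·272 = 49599.10.
Real GDP 2024 (at 2013 prices) = 51.86·1046 + 18.42·283 + 34.76·142 + 9.66·401 = 68268.00.
Real growth = 68268.00/49599.10 − 1 = 0.3764.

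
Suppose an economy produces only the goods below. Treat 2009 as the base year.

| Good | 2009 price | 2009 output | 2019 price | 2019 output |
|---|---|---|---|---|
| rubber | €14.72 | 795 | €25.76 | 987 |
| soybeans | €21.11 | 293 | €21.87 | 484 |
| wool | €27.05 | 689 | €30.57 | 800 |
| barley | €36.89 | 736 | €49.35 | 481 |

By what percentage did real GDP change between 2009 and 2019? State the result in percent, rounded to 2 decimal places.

0.71%

Real GDP 2009 = Nominal GDP 2009 = 14.72·795 + 21.11·293 + 27.05·689 + 36.89·736 = 63676.12.
Real GDP 2019 (at 2009 prices) = 14.72·987 + 21.11·484 + 27.05·800 + 36.89·481 = 64129.97.
Real growth = 64129.97/63676.12 − 1 = 0.0071.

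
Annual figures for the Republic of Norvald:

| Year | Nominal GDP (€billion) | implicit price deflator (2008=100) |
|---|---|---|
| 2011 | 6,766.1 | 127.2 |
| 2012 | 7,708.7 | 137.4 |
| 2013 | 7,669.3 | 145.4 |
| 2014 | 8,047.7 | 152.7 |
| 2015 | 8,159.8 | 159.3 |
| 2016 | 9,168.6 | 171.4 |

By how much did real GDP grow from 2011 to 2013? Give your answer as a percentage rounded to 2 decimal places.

-0.84%

Real GDP 2011 = 6766.1/1.272 = 5319.26.
Real GDP 2013 = 7669.3/1.454 = 5274.62.
Change = 5274.62/5319.26 − 1 = -0.0084.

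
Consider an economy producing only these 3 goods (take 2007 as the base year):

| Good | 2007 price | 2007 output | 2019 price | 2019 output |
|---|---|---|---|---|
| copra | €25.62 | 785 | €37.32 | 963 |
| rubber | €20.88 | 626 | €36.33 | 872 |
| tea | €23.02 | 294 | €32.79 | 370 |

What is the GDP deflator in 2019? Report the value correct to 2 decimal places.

Nominal GDP 2019 = 37.32·963 + 36.33·872 + 32.79·370 = 79751.22.
Real GDP 2019 (at 2007 prices) = 25.62·963 + 20.88·872 + 23.02·370 = 51396.82.
Deflator = Nominal/Real × 100 = 79751.22/51396.82 × 100 = 155.168.

155.17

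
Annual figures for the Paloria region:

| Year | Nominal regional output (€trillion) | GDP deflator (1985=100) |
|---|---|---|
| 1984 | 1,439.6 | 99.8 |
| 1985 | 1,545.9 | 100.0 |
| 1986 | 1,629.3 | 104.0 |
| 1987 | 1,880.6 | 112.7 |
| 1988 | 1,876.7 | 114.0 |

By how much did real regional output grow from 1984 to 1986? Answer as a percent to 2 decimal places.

8.61%

Real regional output 1984 = 1439.6/0.998 = 1442.48.
Real regional output 1986 = 1629.3/1.040 = 1566.63.
Change = 1566.63/1442.48 − 1 = 0.0861.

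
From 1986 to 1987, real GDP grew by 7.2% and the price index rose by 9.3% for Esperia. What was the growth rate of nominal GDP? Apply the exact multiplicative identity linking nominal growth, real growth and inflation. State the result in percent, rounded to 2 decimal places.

(1 + g_nom) = (1 + g_real)(1 + π) = 1.0720 × 1.0930 = 1.17170.

17.17%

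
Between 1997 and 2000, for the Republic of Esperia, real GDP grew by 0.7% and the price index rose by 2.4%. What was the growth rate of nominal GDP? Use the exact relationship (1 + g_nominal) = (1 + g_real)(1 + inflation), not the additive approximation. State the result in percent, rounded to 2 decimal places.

(1 + g_nom) = (1 + g_real)(1 + π) = 1.0070 × 1.0240 = 1.03117.

3.12%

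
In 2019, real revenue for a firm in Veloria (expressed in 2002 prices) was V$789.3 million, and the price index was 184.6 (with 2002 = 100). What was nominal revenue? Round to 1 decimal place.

V$1,457.0 million

Nominal revenue = Real × (price index/100) = 789.3 × 1.846 = 1457.05.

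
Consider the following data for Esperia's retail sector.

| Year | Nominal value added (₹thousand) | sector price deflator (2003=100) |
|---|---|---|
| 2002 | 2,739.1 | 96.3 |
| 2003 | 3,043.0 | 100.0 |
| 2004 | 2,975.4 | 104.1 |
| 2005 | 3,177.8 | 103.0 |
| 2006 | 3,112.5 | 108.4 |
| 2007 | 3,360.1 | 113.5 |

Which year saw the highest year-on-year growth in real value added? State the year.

2005

2003: real = 3043.0/1.000 = 3043.00; growth vs 2002 (2844.34) = 6.98%.
2004: real = 2975.4/1.041 = 2858.21; growth vs 2003 (3043.00) = -6.07%.
2005: real = 3177.8/1.030 = 3085.24; growth vs 2004 (2858.21) = 7.94%.
2006: real = 3112.5/1.084 = 2871.31; growth vs 2005 (3085.24) = -6.93%.
2007: real = 3360.1/1.135 = 2960.44; growth vs 2006 (2871.31) = 3.10%.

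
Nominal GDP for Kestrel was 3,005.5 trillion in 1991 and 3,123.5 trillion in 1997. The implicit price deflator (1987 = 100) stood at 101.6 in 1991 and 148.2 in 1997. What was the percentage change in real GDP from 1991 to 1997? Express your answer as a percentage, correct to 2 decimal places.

Deflate each year: 1991 → 3005.5/1.016 = 2958.17; 1997 → 3123.5/1.482 = 2107.62.
So real GDP changed by 2107.62/2958.17 − 1 = -0.2875, i.e. -28.75%.

-28.75%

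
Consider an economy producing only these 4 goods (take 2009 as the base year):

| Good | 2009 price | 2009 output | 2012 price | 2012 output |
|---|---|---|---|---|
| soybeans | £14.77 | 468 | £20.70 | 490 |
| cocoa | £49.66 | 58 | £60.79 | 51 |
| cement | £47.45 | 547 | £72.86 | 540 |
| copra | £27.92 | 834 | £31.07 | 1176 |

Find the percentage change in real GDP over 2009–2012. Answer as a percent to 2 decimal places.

Real GDP 2009 = Nominal GDP 2009 = 14.77·468 + 49.66·58 + 47.45·547 + 27.92·834 = 59033.07.
Real GDP 2012 (at 2009 prices) = 14.77·490 + 49.66·51 + 47.45·540 + 27.92·1176 = 68226.88.
Real growth = 68226.88/59033.07 − 1 = 0.1557.

15.57%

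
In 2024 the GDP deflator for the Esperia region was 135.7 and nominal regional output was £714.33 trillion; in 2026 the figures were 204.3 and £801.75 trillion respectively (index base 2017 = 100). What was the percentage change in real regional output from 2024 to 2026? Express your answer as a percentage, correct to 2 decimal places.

Real regional output 2024 = 714.33 / 1.357 = 526.40.
Real regional output 2026 = 801.75 / 2.043 = 392.44.
Real growth = 392.44 / 526.40 − 1 = -0.2545.

-25.45%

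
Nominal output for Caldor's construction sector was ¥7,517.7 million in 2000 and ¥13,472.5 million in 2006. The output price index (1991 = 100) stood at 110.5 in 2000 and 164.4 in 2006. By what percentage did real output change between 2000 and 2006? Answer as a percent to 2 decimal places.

20.45%

Real output 2000 = 7517.7 / 1.105 = 6803.35.
Real output 2006 = 13472.5 / 1.644 = 8194.95.
Real growth = 8194.95 / 6803.35 − 1 = 0.2045.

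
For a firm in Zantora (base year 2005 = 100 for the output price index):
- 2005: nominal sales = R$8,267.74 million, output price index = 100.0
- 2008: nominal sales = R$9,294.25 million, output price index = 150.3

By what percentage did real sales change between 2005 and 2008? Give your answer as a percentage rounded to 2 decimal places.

Deflate each year: 2005 → 8267.74/1.000 = 8267.74; 2008 → 9294.25/1.503 = 6183.80.
So real sales changed by 6183.80/8267.74 − 1 = -0.2521, i.e. -25.21%.

-25.21%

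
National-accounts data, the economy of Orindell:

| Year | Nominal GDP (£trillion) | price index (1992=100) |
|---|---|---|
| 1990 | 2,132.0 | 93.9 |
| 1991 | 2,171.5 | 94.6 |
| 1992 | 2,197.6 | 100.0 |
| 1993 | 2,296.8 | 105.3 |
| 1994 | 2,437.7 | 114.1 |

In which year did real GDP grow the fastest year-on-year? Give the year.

1991

1991: real = 2171.5/0.946 = 2295.45; growth vs 1990 (2270.50) = 1.10%.
1992: real = 2197.6/1.000 = 2197.60; growth vs 1991 (2295.45) = -4.26%.
1993: real = 2296.8/1.053 = 2181.20; growth vs 1992 (2197.60) = -0.75%.
1994: real = 2437.7/1.141 = 2136.46; growth vs 1993 (2181.20) = -2.05%.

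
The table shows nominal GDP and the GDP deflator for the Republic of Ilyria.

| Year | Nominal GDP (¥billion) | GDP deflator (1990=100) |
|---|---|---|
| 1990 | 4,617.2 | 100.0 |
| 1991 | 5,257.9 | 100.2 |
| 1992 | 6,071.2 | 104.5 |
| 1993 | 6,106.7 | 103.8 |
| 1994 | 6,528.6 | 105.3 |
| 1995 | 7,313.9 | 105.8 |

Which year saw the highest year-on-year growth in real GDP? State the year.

1991

1991: real = 5257.9/1.002 = 5247.41; growth vs 1990 (4617.20) = 13.65%.
1992: real = 6071.2/1.045 = 5809.76; growth vs 1991 (5247.41) = 10.72%.
1993: real = 6106.7/1.038 = 5883.14; growth vs 1992 (5809.76) = 1.26%.
1994: real = 6528.6/1.053 = 6200.00; growth vs 1993 (5883.14) = 5.39%.
1995: real = 7313.9/1.058 = 6912.95; growth vs 1994 (6200.00) = 11.50%.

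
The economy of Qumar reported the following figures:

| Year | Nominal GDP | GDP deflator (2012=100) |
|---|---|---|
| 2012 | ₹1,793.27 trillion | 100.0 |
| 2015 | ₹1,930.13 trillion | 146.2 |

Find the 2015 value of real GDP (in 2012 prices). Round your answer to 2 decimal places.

Real GDP = Nominal / (GDP deflator/100) = 1930.13 / 1.462 = 1320.20.

₹1,320.20 trillion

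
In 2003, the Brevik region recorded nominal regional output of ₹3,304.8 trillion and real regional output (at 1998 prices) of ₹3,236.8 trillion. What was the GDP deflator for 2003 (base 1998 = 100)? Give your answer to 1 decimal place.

102.1

GDP deflator = (Nominal / Real) × 100 = 3304.8 / 3236.8 × 100 = 102.10.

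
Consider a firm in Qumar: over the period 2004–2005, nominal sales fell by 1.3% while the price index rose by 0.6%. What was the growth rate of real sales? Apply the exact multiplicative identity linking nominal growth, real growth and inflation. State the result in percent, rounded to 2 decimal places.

(1 + g_nom) = (1 + g_real)(1 + π), so g_real = 0.9870 / 1.0060 − 1 = -0.01889.

-1.89%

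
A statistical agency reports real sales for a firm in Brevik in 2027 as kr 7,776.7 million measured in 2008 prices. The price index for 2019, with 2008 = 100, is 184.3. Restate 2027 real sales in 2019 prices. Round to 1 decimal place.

kr 14,332.5 million

Real sales in 2019 prices = Real sales in 2008 prices × (P_2019/P_2008) = 7776.7 × 1.843 = 14332.46.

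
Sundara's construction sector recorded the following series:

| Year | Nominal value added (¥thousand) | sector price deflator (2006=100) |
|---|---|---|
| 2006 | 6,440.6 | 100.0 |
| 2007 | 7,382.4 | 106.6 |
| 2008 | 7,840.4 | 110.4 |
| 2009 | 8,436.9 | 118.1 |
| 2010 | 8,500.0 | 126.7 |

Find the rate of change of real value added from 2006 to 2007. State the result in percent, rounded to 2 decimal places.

Real value added 2006 = 6440.6/1.000 = 6440.60.
Real value added 2007 = 7382.4/1.066 = 6925.33.
Change = 6925.33/6440.60 − 1 = 0.0753.

7.53%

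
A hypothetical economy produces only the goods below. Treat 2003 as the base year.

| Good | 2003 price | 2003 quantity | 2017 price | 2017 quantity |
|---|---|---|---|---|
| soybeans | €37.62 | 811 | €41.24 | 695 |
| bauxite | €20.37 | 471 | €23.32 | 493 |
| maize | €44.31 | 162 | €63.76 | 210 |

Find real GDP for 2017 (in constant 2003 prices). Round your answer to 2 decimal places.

€45493.41

Real GDP 2017 = Σ (p_2003 × q_2017) = 37.62·695 + 20.37·493 + 44.31·210 = 45493.41.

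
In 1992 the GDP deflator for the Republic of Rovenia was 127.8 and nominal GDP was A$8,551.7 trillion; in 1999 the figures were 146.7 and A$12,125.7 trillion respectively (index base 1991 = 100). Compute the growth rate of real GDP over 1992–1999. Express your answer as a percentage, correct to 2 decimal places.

23.53%

Deflate each year: 1992 → 8551.7/1.278 = 6691.47; 1999 → 12125.7/1.467 = 8265.64.
So real GDP changed by 8265.64/6691.47 − 1 = 0.2353, i.e. 23.53%.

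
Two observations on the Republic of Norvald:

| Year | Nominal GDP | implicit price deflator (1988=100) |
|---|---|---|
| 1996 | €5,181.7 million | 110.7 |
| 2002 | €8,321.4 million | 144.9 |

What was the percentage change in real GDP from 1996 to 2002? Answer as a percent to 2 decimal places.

22.69%

Deflate each year: 1996 → 5181.7/1.107 = 4680.85; 2002 → 8321.4/1.449 = 5742.86.
So real GDP changed by 5742.86/4680.85 − 1 = 0.2269, i.e. 22.69%.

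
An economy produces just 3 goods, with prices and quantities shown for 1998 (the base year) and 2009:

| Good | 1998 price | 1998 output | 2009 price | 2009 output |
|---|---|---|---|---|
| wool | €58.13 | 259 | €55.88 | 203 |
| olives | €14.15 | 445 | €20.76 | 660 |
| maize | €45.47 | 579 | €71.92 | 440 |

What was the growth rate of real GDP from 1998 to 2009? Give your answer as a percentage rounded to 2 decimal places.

Real GDP 1998 = Nominal GDP 1998 = 58.13·259 + 14.15·445 + 45.47·579 = 47679.55.
Real GDP 2009 (at 1998 prices) = 58.13·203 + 14.15·660 + 45.47·440 = 41146.19.
Real growth = 41146.19/47679.55 − 1 = -0.1370.

-13.70%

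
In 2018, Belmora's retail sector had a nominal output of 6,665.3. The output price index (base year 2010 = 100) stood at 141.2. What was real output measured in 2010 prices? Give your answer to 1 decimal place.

4,720.5

Real output = Nominal / (output price index/100) = 6665.3 / 1.412 = 4720.47.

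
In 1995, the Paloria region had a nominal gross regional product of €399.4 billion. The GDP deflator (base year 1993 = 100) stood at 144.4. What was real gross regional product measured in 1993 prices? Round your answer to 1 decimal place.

€276.6 billion

Real gross regional product = Nominal / (GDP deflator/100) = 399.4 / 1.444 = 276.59.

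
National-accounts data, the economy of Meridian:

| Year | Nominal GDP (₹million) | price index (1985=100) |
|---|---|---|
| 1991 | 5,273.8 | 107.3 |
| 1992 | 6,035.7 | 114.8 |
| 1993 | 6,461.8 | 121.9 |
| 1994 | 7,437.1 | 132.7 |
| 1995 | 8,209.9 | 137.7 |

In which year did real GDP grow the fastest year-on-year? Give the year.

1992

1992: real = 6035.7/1.148 = 5257.58; growth vs 1991 (4915.00) = 6.97%.
1993: real = 6461.8/1.219 = 5300.90; growth vs 1992 (5257.58) = 0.82%.
1994: real = 7437.1/1.327 = 5604.45; growth vs 1993 (5300.90) = 5.73%.
1995: real = 8209.9/1.377 = 5962.16; growth vs 1994 (5604.45) = 6.38%.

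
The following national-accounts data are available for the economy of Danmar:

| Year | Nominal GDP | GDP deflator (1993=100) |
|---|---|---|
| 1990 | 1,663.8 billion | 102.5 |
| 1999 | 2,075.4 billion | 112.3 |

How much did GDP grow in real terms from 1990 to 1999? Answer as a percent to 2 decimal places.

Deflate each year: 1990 → 1663.8/1.025 = 1623.22; 1999 → 2075.4/1.123 = 1848.09.
So real GDP changed by 1848.09/1623.22 − 1 = 0.1385, i.e. 13.85%.

13.85%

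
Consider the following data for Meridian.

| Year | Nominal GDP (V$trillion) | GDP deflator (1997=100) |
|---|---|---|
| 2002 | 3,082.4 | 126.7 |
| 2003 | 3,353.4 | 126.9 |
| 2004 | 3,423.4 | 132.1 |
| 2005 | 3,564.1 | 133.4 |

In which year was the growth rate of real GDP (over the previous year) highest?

2003

2003: real = 3353.4/1.269 = 2642.55; growth vs 2002 (2432.83) = 8.62%.
2004: real = 3423.4/1.321 = 2591.52; growth vs 2003 (2642.55) = -1.93%.
2005: real = 3564.1/1.334 = 2671.74; growth vs 2004 (2591.52) = 3.10%.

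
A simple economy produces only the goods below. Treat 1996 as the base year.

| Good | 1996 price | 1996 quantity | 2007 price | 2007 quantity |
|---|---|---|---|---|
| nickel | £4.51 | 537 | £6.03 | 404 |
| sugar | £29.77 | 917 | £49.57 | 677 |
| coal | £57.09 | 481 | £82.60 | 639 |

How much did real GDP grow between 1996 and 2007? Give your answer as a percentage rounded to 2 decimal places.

2.23%

Real GDP 1996 = Nominal GDP 1996 = 4.51·537 + 29.77·917 + 57.09·481 = 57181.25.
Real GDP 2007 (at 1996 prices) = 4.51·404 + 29.77·677 + 57.09·639 = 58456.84.
Real growth = 58456.84/57181.25 − 1 = 0.0223.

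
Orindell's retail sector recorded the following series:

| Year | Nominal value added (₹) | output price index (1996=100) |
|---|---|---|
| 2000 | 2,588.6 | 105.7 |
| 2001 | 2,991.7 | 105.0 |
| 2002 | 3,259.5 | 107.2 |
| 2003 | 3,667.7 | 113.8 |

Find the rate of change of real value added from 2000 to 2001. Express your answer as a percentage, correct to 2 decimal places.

Real value added 2000 = 2588.6/1.057 = 2449.01.
Real value added 2001 = 2991.7/1.050 = 2849.24.
Change = 2849.24/2449.01 − 1 = 0.1634.

16.34%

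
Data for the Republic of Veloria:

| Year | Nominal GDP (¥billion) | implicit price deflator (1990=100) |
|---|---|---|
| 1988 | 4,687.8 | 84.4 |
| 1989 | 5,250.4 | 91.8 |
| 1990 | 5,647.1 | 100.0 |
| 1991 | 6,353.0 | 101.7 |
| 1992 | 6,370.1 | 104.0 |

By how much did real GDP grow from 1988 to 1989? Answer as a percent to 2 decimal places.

2.97%

Real GDP 1988 = 4687.8/0.844 = 5554.27.
Real GDP 1989 = 5250.4/0.918 = 5719.39.
Change = 5719.39/5554.27 − 1 = 0.0297.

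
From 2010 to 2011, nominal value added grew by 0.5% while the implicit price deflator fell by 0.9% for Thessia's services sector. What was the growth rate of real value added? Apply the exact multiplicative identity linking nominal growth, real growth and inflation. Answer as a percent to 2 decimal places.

1.41%

(1 + g_nom) = (1 + g_real)(1 + π), so g_real = 1.0050 / 0.9910 − 1 = 0.01413.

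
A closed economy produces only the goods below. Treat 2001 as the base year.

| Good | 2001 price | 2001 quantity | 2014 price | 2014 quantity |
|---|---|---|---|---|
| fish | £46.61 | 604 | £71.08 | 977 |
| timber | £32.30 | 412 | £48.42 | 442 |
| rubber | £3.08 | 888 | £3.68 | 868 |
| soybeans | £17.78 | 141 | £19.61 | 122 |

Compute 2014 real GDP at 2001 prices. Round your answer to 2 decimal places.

Real GDP 2014 = Σ (p_2001 × q_2014) = 46.61·977 + 32.30·442 + 3.08·868 + 17.78·122 = 64657.17.

£64657.17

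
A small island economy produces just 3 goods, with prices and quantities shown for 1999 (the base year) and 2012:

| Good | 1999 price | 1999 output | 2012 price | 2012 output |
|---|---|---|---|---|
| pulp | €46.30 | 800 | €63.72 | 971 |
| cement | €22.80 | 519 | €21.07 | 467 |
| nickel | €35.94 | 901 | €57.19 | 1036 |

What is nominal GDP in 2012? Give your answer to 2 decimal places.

Nominal GDP 2012 = Σ (p_2012 × q_2012) = 63.72·971 + 21.07·467 + 57.19·1036 = 130960.65.

€130960.65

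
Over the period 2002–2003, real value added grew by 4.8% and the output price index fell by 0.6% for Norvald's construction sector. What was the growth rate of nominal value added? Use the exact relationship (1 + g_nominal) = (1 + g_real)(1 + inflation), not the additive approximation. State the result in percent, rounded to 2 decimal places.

4.17%

(1 + g_nom) = (1 + g_real)(1 + π) = 1.0480 × 0.9940 = 1.04171.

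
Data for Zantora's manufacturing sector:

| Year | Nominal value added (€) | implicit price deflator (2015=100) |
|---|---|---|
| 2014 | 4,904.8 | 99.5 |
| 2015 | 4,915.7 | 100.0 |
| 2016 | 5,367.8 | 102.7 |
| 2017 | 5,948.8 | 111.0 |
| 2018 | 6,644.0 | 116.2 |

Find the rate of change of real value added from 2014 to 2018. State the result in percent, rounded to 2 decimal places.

Real value added 2014 = 4904.8/0.995 = 4929.45.
Real value added 2018 = 6644.0/1.162 = 5717.73.
Change = 5717.73/4929.45 − 1 = 0.1599.

15.99%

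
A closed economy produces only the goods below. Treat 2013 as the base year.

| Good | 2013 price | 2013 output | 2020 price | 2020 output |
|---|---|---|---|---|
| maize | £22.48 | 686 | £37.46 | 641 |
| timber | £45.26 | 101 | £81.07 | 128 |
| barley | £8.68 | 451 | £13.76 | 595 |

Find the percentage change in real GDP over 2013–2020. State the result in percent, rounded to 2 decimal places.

6.11%

Real GDP 2013 = Nominal GDP 2013 = 22.48·686 + 45.26·101 + 8.68·451 = 23907.22.
Real GDP 2020 (at 2013 prices) = 22.48·641 + 45.26·128 + 8.68·595 = 25367.56.
Real growth = 25367.56/23907.22 − 1 = 0.0611.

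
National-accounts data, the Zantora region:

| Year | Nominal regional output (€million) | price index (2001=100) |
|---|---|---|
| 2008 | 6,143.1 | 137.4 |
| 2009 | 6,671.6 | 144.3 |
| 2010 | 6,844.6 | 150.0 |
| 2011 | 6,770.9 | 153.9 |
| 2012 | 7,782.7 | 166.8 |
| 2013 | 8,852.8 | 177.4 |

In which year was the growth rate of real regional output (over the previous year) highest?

2013

2009: real = 6671.6/1.443 = 4623.42; growth vs 2008 (4470.96) = 3.41%.
2010: real = 6844.6/1.500 = 4563.07; growth vs 2009 (4623.42) = -1.31%.
2011: real = 6770.9/1.539 = 4399.55; growth vs 2010 (4563.07) = -3.58%.
2012: real = 7782.7/1.668 = 4665.89; growth vs 2011 (4399.55) = 6.05%.
2013: real = 8852.8/1.774 = 4990.30; growth vs 2012 (4665.89) = 6.95%.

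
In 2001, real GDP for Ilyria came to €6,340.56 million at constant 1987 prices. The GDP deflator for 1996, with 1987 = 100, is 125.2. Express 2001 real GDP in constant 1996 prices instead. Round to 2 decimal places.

€7,938.38 million

Real GDP in 1996 prices = Real GDP in 1987 prices × (P_1996/P_1987) = 6340.56 × 1.252 = 7938.38.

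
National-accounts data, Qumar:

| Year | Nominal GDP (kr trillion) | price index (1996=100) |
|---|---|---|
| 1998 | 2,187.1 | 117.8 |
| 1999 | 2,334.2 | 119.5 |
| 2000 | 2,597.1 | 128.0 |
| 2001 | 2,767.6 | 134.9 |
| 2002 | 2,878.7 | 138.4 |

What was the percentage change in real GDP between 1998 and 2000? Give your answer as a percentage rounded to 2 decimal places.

9.28%

Real GDP 1998 = 2187.1/1.178 = 1856.62.
Real GDP 2000 = 2597.1/1.280 = 2028.98.
Change = 2028.98/1856.62 − 1 = 0.0928.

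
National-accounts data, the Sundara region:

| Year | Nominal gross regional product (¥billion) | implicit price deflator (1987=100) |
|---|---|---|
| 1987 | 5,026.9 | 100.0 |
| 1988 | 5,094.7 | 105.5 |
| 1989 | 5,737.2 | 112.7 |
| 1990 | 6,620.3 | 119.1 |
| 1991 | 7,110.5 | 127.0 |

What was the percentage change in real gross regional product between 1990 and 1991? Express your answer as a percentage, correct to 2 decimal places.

0.72%

Real gross regional product 1990 = 6620.3/1.191 = 5558.61.
Real gross regional product 1991 = 7110.5/1.270 = 5598.82.
Change = 5598.82/5558.61 − 1 = 0.0072.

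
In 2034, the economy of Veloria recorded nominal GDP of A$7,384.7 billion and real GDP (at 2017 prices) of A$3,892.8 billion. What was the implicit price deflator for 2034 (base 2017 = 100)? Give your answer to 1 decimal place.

189.7

implicit price deflator = (Nominal / Real) × 100 = 7384.7 / 3892.8 × 100 = 189.70.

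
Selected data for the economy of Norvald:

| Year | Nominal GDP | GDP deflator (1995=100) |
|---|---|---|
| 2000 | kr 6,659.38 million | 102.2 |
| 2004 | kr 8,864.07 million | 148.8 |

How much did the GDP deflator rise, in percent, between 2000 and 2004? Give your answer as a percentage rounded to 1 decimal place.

45.6%

Price-level change = 148.8 / 102.2 − 1 = 0.4560.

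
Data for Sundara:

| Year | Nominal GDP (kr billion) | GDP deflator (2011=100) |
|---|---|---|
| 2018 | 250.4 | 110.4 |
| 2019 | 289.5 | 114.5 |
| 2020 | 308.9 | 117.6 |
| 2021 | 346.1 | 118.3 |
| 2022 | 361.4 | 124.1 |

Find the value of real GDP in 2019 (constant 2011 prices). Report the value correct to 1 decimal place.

Real GDP 2019 = 289.5 / 1.145 = 252.84.

kr 252.8 billion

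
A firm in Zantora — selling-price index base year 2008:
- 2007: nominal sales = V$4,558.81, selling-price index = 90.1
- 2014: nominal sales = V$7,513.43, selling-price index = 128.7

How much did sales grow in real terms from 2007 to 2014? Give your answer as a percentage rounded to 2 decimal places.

15.38%

Real sales 2007 = 4558.81 / 0.901 = 5059.72.
Real sales 2014 = 7513.43 / 1.287 = 5837.94.
Real growth = 5837.94 / 5059.72 − 1 = 0.1538.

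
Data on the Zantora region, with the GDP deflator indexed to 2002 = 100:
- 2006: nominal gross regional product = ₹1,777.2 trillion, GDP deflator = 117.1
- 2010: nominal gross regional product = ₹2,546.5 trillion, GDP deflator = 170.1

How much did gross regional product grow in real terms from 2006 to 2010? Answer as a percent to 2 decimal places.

-1.36%

Real gross regional product 2006 = 1777.2 / 1.171 = 1517.68.
Real gross regional product 2010 = 2546.5 / 1.701 = 1497.06.
Real growth = 1497.06 / 1517.68 − 1 = -0.0136.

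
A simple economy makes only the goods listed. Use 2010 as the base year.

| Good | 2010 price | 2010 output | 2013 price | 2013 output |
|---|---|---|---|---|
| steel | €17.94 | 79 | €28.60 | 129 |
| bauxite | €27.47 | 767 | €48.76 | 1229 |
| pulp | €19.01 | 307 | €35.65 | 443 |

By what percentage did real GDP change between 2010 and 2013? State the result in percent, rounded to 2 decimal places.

Real GDP 2010 = Nominal GDP 2010 = 17.94·79 + 27.47·767 + 19.01·307 = 28322.82.
Real GDP 2013 (at 2010 prices) = 17.94·129 + 27.47·1229 + 19.01·443 = 44496.32.
Real growth = 44496.32/28322.82 − 1 = 0.5710.

57.10%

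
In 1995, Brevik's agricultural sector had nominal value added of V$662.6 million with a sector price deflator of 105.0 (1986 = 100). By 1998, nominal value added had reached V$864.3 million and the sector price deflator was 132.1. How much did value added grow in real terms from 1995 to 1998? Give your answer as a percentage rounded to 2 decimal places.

Deflate each year: 1995 → 662.6/1.050 = 631.05; 1998 → 864.3/1.321 = 654.28.
So real value added changed by 654.28/631.05 − 1 = 0.0368, i.e. 3.68%.

3.68%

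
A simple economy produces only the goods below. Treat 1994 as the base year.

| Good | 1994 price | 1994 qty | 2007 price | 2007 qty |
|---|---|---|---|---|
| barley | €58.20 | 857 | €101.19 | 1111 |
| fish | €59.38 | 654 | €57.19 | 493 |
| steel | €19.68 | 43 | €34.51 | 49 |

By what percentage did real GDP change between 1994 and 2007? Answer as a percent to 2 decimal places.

5.96%

Real GDP 1994 = Nominal GDP 1994 = 58.20·857 + 59.38·654 + 19.68·43 = 89558.16.
Real GDP 2007 (at 1994 prices) = 58.20·1111 + 59.38·493 + 19.68·49 = 94898.86.
Real growth = 94898.86/89558.16 − 1 = 0.0596.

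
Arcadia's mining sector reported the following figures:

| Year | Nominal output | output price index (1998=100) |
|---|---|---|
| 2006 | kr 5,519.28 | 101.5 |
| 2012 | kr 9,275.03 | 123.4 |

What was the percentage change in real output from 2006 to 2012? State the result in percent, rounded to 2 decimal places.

38.22%

Real output 2006 = 5519.28 / 1.015 = 5437.71.
Real output 2012 = 9275.03 / 1.234 = 7516.23.
Real growth = 7516.23 / 5437.71 − 1 = 0.3822.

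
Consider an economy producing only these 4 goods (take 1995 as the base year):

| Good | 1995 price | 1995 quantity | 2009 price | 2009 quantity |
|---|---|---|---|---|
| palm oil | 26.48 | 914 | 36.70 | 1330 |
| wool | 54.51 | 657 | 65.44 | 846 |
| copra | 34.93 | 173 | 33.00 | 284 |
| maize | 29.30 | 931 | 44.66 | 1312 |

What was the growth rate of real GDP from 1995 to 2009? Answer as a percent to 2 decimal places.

Real GDP 1995 = Nominal GDP 1995 = 26.48·914 + 54.51·657 + 34.93·173 + 29.30·931 = 93336.98.
Real GDP 2009 (at 1995 prices) = 26.48·1330 + 54.51·846 + 34.93·284 + 29.30·1312 = 129695.58.
Real growth = 129695.58/93336.98 − 1 = 0.3895.

38.95%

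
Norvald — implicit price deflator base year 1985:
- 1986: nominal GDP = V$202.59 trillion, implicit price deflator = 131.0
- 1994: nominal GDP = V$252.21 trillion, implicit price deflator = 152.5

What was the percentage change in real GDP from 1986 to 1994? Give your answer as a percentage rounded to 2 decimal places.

6.94%

Real GDP 1986 = 202.59 / 1.310 = 154.65.
Real GDP 1994 = 252.21 / 1.525 = 165.38.
Real growth = 165.38 / 154.65 − 1 = 0.0694.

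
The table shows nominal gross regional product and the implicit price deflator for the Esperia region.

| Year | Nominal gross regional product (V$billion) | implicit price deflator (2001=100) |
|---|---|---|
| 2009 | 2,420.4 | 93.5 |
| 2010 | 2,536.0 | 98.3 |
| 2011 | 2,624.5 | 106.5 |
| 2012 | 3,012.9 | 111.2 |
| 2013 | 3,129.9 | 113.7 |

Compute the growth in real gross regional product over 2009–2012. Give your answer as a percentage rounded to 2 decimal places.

Real gross regional product 2009 = 2420.4/0.935 = 2588.66.
Real gross regional product 2012 = 3012.9/1.112 = 2709.44.
Change = 2709.44/2588.66 − 1 = 0.0467.

4.67%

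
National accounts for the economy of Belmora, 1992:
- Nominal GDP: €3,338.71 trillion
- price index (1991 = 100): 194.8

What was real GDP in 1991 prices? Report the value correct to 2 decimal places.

Real GDP = Nominal / (price index/100) = 3338.71 / 1.948 = 1713.92.

€1,713.92 trillion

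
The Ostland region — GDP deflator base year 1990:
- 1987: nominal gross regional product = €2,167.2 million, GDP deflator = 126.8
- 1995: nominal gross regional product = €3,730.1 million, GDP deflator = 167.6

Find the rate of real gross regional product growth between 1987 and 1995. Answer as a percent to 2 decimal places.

30.22%

Real gross regional product 1987 = 2167.2 / 1.268 = 1709.15.
Real gross regional product 1995 = 3730.1 / 1.676 = 2225.60.
Real growth = 2225.60 / 1709.15 − 1 = 0.3022.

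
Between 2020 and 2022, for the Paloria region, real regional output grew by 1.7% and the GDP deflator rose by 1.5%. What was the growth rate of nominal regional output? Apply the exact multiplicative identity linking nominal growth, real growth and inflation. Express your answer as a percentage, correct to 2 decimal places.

(1 + g_nom) = (1 + g_real)(1 + π) = 1.0170 × 1.0150 = 1.03226.

3.23%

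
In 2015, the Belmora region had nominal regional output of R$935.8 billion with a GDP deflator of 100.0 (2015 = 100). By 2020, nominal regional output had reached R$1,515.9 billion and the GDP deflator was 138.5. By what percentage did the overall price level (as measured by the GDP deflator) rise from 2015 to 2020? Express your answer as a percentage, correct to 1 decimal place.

Price-level change = 138.5 / 100.0 − 1 = 0.3850.

38.5%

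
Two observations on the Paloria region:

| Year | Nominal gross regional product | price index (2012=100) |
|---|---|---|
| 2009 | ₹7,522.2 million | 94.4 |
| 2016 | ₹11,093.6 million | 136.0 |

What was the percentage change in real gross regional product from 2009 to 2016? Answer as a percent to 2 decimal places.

Real gross regional product 2009 = 7522.2 / 0.944 = 7968.43.
Real gross regional product 2016 = 11093.6 / 1.360 = 8157.06.
Real growth = 8157.06 / 7968.43 − 1 = 0.0237.

2.37%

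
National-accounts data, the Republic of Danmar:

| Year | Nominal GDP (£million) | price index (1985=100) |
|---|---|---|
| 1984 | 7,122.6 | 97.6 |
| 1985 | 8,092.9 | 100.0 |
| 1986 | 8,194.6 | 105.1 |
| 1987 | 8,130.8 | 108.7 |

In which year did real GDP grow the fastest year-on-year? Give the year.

1985: real = 8092.9/1.000 = 8092.90; growth vs 1984 (7297.75) = 10.90%.
1986: real = 8194.6/1.051 = 7796.96; growth vs 1985 (8092.90) = -3.66%.
1987: real = 8130.8/1.087 = 7480.04; growth vs 1986 (7796.96) = -4.06%.

1985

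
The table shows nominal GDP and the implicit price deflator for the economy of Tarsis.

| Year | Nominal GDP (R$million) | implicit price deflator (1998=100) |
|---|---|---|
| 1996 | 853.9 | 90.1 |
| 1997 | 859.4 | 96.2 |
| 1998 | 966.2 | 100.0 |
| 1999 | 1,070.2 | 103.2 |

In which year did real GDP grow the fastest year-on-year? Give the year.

1998

1997: real = 859.4/0.962 = 893.35; growth vs 1996 (947.72) = -5.74%.
1998: real = 966.2/1.000 = 966.20; growth vs 1997 (893.35) = 8.15%.
1999: real = 1070.2/1.032 = 1037.02; growth vs 1998 (966.20) = 7.33%.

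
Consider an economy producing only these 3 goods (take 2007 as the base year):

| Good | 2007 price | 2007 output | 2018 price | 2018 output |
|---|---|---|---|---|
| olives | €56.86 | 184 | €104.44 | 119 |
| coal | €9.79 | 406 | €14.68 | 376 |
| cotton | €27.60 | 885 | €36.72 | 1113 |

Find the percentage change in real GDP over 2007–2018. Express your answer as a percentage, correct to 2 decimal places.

5.93%

Real GDP 2007 = Nominal GDP 2007 = 56.86·184 + 9.79·406 + 27.60·885 = 38862.98.
Real GDP 2018 (at 2007 prices) = 56.86·119 + 9.79·376 + 27.60·1113 = 41166.18.
Real growth = 41166.18/38862.98 − 1 = 0.0593.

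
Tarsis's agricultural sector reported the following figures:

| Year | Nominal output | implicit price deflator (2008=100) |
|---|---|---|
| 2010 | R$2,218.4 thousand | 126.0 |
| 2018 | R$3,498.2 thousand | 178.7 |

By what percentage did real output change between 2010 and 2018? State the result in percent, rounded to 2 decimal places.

Deflate each year: 2010 → 2218.4/1.260 = 1760.63; 2018 → 3498.2/1.787 = 1957.58.
So real output changed by 1957.58/1760.63 − 1 = 0.1119, i.e. 11.19%.

11.19%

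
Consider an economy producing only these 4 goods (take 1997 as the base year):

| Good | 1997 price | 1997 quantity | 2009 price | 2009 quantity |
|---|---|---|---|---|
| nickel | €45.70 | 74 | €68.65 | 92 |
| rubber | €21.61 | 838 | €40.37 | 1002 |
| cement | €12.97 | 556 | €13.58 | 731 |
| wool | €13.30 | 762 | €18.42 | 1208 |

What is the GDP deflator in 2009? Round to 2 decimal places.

Nominal GDP 2009 = 68.65·92 + 40.37·1002 + 13.58·731 + 18.42·1208 = 78944.88.
Real GDP 2009 (at 1997 prices) = 45.70·92 + 21.61·1002 + 12.97·731 + 13.30·1208 = 51405.09.
Deflator = Nominal/Real × 100 = 78944.88/51405.09 × 100 = 153.574.

153.57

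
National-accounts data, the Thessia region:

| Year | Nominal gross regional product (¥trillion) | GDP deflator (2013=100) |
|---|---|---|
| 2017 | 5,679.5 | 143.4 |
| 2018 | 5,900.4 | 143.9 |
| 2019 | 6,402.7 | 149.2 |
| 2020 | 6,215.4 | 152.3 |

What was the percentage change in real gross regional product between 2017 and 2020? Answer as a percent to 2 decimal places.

3.04%

Real gross regional product 2017 = 5679.5/1.434 = 3960.60.
Real gross regional product 2020 = 6215.4/1.523 = 4081.02.
Change = 4081.02/3960.60 − 1 = 0.0304.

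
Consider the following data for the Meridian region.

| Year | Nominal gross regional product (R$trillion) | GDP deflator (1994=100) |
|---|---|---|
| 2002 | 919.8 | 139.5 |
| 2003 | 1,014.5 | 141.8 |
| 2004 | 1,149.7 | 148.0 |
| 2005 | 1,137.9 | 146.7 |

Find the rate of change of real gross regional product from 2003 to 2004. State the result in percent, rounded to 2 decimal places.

8.58%

Real gross regional product 2003 = 1014.5/1.418 = 715.44.
Real gross regional product 2004 = 1149.7/1.480 = 776.82.
Change = 776.82/715.44 − 1 = 0.0858.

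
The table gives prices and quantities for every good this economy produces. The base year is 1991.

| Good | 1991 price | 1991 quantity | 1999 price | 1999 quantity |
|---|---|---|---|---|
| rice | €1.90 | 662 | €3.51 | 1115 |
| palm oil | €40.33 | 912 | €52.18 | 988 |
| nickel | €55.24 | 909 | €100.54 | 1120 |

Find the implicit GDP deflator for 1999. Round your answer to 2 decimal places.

161.87

Nominal GDP 1999 = 3.51·1115 + 52.18·988 + 100.54·1120 = 168072.29.
Real GDP 1999 (at 1991 prices) = 1.90·1115 + 40.33·988 + 55.24·1120 = 103833.34.
Deflator = Nominal/Real × 100 = 168072.29/103833.34 × 100 = 161.867.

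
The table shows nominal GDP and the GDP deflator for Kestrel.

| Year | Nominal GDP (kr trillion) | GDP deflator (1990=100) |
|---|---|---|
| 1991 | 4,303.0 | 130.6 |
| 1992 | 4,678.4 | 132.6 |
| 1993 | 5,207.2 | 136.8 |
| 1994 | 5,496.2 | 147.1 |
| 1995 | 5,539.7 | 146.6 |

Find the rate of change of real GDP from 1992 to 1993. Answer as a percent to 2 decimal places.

7.89%

Real GDP 1992 = 4678.4/1.326 = 3528.21.
Real GDP 1993 = 5207.2/1.368 = 3806.43.
Change = 3806.43/3528.21 − 1 = 0.0789.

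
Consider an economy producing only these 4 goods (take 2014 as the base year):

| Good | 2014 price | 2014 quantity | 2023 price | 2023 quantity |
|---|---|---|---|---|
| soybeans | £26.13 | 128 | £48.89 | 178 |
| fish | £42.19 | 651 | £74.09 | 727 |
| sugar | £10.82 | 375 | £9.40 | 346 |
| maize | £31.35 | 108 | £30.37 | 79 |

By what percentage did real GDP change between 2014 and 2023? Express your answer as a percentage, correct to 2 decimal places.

8.60%

Real GDP 2014 = Nominal GDP 2014 = 26.13·128 + 42.19·651 + 10.82·375 + 31.35·108 = 38253.63.
Real GDP 2023 (at 2014 prices) = 26.13·178 + 42.19·727 + 10.82·346 + 31.35·79 = 41543.64.
Real growth = 41543.64/38253.63 − 1 = 0.0860.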